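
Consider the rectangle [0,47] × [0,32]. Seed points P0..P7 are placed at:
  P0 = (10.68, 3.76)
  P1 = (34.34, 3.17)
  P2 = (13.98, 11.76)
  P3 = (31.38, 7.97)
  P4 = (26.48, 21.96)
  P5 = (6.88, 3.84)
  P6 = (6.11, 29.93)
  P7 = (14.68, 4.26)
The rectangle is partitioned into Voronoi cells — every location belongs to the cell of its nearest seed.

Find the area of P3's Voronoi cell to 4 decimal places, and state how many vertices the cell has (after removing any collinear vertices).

Area of P3's cell: 241.5043 (5 vertices)

1. box [0,47]×[0,32]: [(0, 0) (47, 0) (47, 32) (0, 32)]
2. ⊥bis P3·P0 via (21.03,5.865): [(22.2228, 0) (47, 0) (47, 32) (15.7146, 32)]  |A|=897.0007
3. ⊥bis P3·P1 via (32.86,5.57): [(22.2228, 0) (23.8276, 0) (47, 14.2897) (47, 32) (15.7146, 32)]  |A|=731.4376
4. ⊥bis P3·P2 via (22.68,9.865): [(21.406, 4.0161) (22.2228, 0) (23.8276, 0) (47, 14.2897) (47, 32) (27.5014, 32)]  |A|=566.5183
5. ⊥bis P3·P4 via (28.93,14.965): [(23.3664, 13.0164) (21.406, 4.0161) (22.2228, 0) (23.8276, 0) (47, 14.2897) (47, 21.294)]  |A|=254.9304
6. ⊥bis P3·P5 via (19.13,5.905): [(23.3664, 13.0164) (21.406, 4.0161) (22.2228, 0) (23.8276, 0) (47, 14.2897) (47, 21.294)]  |A|=254.9304
7. ⊥bis P3·P6 via (18.745,18.95): [(23.3664, 13.0164) (21.406, 4.0161) (22.2228, 0) (23.8276, 0) (47, 14.2897) (47, 21.294)]  |A|=254.9304
8. ⊥bis P3·P7 via (23.03,6.115): [(23.3664, 13.0164) (22.4408, 8.767) (24.3209, 0.3042) (47, 14.2897) (47, 21.294)]  |A|=241.5043
9. canonical 5-gon: [(23.3664, 13.0164) (22.4408, 8.767) (24.3209, 0.3042) (47, 14.2897) (47, 21.294)]
10. shoelace: 241.5043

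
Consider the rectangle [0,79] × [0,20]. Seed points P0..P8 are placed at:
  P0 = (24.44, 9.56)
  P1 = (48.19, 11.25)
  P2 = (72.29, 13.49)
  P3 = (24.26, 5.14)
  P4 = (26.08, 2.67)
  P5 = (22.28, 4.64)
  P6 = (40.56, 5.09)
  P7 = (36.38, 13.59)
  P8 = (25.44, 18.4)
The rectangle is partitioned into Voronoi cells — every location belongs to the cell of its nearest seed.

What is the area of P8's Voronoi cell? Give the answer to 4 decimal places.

Area of P8's cell: 154.7547

1. box [0,79]×[0,20]: [(0, 0) (79, 0) (79, 20) (0, 20)]
2. ⊥bis P8·P0 via (24.94,13.98): [(0, 16.8013) (79, 7.8646) (79, 20) (0, 20)]  |A|=605.6976
3. ⊥bis P8·P1 via (36.815,14.825): [(0, 16.8013) (36.1509, 12.7118) (38.4414, 20) (0, 20)]  |A|=197.9028
4. ⊥bis P8·P2 via (48.865,15.945): [(0, 16.8013) (36.1509, 12.7118) (38.4414, 20) (0, 20)]  |A|=197.9028
5. ⊥bis P8·P3 via (24.85,11.77): [(0, 16.8013) (36.1509, 12.7118) (38.4414, 20) (0, 20)]  |A|=197.9028
6. ⊥bis P8·P4 via (25.76,10.535): [(0, 16.8013) (36.1509, 12.7118) (38.4414, 20) (0, 20)]  |A|=197.9028
7. ⊥bis P8·P5 via (23.86,11.52): [(0, 16.9995) (1.7009, 16.6089) (36.1509, 12.7118) (38.4414, 20) (0, 20)]  |A|=197.7342
8. ⊥bis P8·P6 via (33,11.745): [(0, 16.9995) (1.7009, 16.6089) (34.0593, 12.9484) (37.4279, 16.775) (38.4414, 20) (0, 20)]  |A|=193.3341
9. ⊥bis P8·P7 via (30.91,15.995): [(0, 16.9995) (1.7009, 16.6089) (29.7832, 13.4321) (32.6709, 20) (0, 20)]  |A|=154.7547
10. canonical 5-gon: [(0, 16.9995) (1.7009, 16.6089) (29.7832, 13.4321) (32.6709, 20) (0, 20)]
11. shoelace: 154.7547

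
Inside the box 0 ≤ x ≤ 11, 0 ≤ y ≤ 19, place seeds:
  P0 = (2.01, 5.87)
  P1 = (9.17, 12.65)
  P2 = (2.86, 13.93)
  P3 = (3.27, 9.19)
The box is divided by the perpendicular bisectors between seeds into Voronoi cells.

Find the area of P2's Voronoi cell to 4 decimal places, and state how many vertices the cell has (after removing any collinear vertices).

Area of P2's cell: 47.8639 (4 vertices)

1. box [0,11]×[0,19]: [(0, 0) (11, 0) (11, 19) (0, 19)]
2. ⊥bis P2·P0 via (2.435,9.9): [(0, 10.1568) (11, 8.9967) (11, 19) (0, 19)]  |A|=103.6556
3. ⊥bis P2·P1 via (6.015,13.29): [(0, 10.1568) (5.2668, 9.6014) (7.1733, 19) (0, 19)]  |A|=56.997
4. ⊥bis P2·P3 via (3.065,11.56): [(0, 11.2949) (5.7105, 11.7888) (7.1733, 19) (0, 19)]  |A|=47.8639
5. canonical 4-gon: [(0, 11.2949) (5.7105, 11.7888) (7.1733, 19) (0, 19)]
6. shoelace: 47.8639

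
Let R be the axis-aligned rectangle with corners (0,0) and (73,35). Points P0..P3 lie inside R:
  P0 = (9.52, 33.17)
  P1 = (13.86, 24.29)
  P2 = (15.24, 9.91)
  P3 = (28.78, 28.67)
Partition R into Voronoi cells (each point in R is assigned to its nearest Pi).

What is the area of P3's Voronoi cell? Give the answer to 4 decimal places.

Area of P3's cell: 1538.2883

1. box [0,73]×[0,35]: [(0, 0) (73, 0) (73, 35) (0, 35)]
2. ⊥bis P3·P0 via (19.15,30.92): [(11.9257, 0) (73, 0) (73, 35) (20.1033, 35)]  |A|=1994.493
3. ⊥bis P3·P1 via (21.32,26.48): [(19.534, 32.5637) (29.0936, 0) (73, 0) (73, 35) (20.1033, 35)]  |A|=1714.9676
4. ⊥bis P3·P2 via (22.01,19.29): [(19.534, 32.5637) (23.8127, 17.9889) (48.7368, 0) (73, 0) (73, 35) (20.1033, 35)]  |A|=1538.2883
5. canonical 6-gon: [(19.534, 32.5637) (23.8127, 17.9889) (48.7368, 0) (73, 0) (73, 35) (20.1033, 35)]
6. shoelace: 1538.2883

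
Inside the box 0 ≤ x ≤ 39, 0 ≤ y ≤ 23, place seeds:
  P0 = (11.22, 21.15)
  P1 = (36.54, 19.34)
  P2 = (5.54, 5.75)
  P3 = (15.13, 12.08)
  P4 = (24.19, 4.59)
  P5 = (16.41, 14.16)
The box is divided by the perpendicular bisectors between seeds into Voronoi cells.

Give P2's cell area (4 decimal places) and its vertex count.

Area of P2's cell: 169.1912 (5 vertices)

1. box [0,39]×[0,23]: [(0, 0) (39, 0) (39, 23) (0, 23)]
2. ⊥bis P2·P0 via (8.38,13.45): [(0, 16.5408) (0, 0) (39, 0) (39, 2.1564)]  |A|=364.5953
3. ⊥bis P2·P1 via (21.04,12.545): [(23.0086, 8.0545) (0, 16.5408) (0, 0) (26.5396, 0)]  |A|=297.1719
4. ⊥bis P2·P3 via (10.335,8.915): [(7.0075, 13.9562) (0, 16.5408) (0, 0) (16.2195, 0)]  |A|=171.1359
5. ⊥bis P2·P4 via (14.865,5.17): [(14.6878, 2.3205) (7.0075, 13.9562) (0, 16.5408) (0, 0) (14.5434, 0)]  |A|=169.1912
6. ⊥bis P2·P5 via (10.975,9.955): [(14.6878, 2.3205) (7.0075, 13.9562) (0, 16.5408) (0, 0) (14.5434, 0)]  |A|=169.1912
7. canonical 5-gon: [(14.6878, 2.3205) (7.0075, 13.9562) (0, 16.5408) (0, 0) (14.5434, 0)]
8. shoelace: 169.1912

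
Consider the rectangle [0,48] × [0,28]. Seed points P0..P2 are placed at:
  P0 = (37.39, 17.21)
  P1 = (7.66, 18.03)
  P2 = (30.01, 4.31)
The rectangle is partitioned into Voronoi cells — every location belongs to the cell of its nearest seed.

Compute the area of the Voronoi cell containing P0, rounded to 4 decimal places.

Area of P0's cell: 460.4781

1. box [0,48]×[0,28]: [(0, 0) (48, 0) (48, 28) (0, 28)]
2. ⊥bis P0·P1 via (22.525,17.62): [(22.039, 0) (48, 0) (48, 28) (22.8113, 28)]  |A|=716.0957
3. ⊥bis P0·P2 via (33.7,10.76): [(22.5123, 17.1604) (48, 2.5791) (48, 28) (22.8113, 28)]  |A|=460.4781
4. canonical 4-gon: [(22.5123, 17.1604) (48, 2.5791) (48, 28) (22.8113, 28)]
5. shoelace: 460.4781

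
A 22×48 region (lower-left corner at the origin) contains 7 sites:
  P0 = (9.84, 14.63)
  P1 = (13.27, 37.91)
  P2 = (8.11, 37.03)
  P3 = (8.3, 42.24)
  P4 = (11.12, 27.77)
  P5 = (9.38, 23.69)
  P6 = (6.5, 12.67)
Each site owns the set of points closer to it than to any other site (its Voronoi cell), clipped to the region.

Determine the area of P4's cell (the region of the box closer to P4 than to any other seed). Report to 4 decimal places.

Area of P4's cell: 134.2621

1. box [0,22]×[0,48]: [(0, 0) (22, 0) (22, 48) (0, 48)]
2. ⊥bis P4·P0 via (10.48,21.2): [(0, 22.2209) (22, 20.0778) (22, 48) (0, 48)]  |A|=590.7144
3. ⊥bis P4·P1 via (12.195,32.84): [(0, 35.4257) (0, 22.2209) (22, 20.0778) (22, 30.761)]  |A|=262.7687
4. ⊥bis P4·P2 via (9.615,32.4): [(11.4528, 32.9974) (0, 29.2746) (0, 22.2209) (22, 20.0778) (22, 30.761)]  |A|=227.545
5. ⊥bis P4·P3 via (9.71,35.005): [(11.4528, 32.9974) (0, 29.2746) (0, 22.2209) (22, 20.0778) (22, 30.761)]  |A|=227.545
6. ⊥bis P4·P5 via (10.25,25.73): [(11.4528, 32.9974) (1.1001, 29.6322) (22, 20.719) (22, 30.761)]  |A|=134.2621
7. ⊥bis P4·P6 via (8.81,20.22): [(11.4528, 32.9974) (1.1001, 29.6322) (22, 20.719) (22, 30.761)]  |A|=134.2621
8. canonical 4-gon: [(11.4528, 32.9974) (1.1001, 29.6322) (22, 20.719) (22, 30.761)]
9. shoelace: 134.2621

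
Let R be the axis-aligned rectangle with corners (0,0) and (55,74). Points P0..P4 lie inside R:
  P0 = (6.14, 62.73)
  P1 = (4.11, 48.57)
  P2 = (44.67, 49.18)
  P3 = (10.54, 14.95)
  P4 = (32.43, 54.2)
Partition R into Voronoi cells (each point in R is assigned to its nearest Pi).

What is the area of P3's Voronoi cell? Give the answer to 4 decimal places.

Area of P3's cell: 1400.8992

1. box [0,55]×[0,74]: [(0, 0) (55, 0) (55, 74) (0, 74)]
2. ⊥bis P3·P0 via (8.34,38.84): [(0, 38.072) (0, 0) (55, 0) (55, 43.1369)]  |A|=2233.2431
3. ⊥bis P3·P1 via (7.325,31.76): [(0, 30.3591) (0, 0) (55, 0) (55, 40.8781)]  |A|=1959.0216
4. ⊥bis P3·P2 via (27.605,32.065): [(24.5977, 35.0635) (0, 30.3591) (0, 0) (55, 0) (55, 4.75)]  |A|=1409.8338
5. ⊥bis P3·P4 via (21.485,34.575): [(29.6606, 30.0154) (21.6276, 34.4955) (0, 30.3591) (0, 0) (55, 0) (55, 4.75)]  |A|=1400.8992
6. canonical 6-gon: [(29.6606, 30.0154) (21.6276, 34.4955) (0, 30.3591) (0, 0) (55, 0) (55, 4.75)]
7. shoelace: 1400.8992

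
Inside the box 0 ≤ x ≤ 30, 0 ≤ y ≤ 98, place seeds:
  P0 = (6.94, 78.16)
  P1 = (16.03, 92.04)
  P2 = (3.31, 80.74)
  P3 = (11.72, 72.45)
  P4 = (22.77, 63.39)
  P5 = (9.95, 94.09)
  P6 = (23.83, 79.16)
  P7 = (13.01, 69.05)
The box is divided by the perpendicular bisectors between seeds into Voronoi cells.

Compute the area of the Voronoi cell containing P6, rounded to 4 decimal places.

1. box [0,30]×[0,98]: [(0, 0) (30, 0) (30, 98) (0, 98)]
2. ⊥bis P6·P0 via (15.385,78.66): [(20.0422, 0) (30, 0) (30, 98) (14.2399, 98)]  |A|=1260.1753
3. ⊥bis P6·P1 via (19.93,85.6): [(15.1456, 82.7026) (20.0422, 0) (30, 0) (30, 91.6983)]  |A|=1092.8278
4. ⊥bis P6·P2 via (13.57,79.95): [(15.1456, 82.7026) (20.0422, 0) (30, 0) (30, 91.6983)]  |A|=1092.8278
5. ⊥bis P6·P3 via (17.775,75.805): [(15.1456, 82.7026) (15.2883, 80.2929) (30, 53.7417) (30, 91.6983)]  |A|=297.7421
6. ⊥bis P6·P4 via (23.3,71.275): [(15.1456, 82.7026) (15.2883, 80.2929) (20.1684, 71.4855) (30, 70.8247) (30, 91.6983)]  |A|=213.7655
7. ⊥bis P6·P5 via (16.89,86.625): [(15.1456, 82.7026) (15.2883, 80.2929) (20.1684, 71.4855) (30, 70.8247) (30, 91.6983)]  |A|=213.7655
8. ⊥bis P6·P7 via (18.42,74.105): [(15.1456, 82.7026) (15.2883, 80.2929) (19.1496, 73.3242) (20.9145, 71.4353) (30, 70.8247) (30, 91.6983)]  |A|=213.1052
9. canonical 6-gon: [(15.1456, 82.7026) (15.2883, 80.2929) (19.1496, 73.3242) (20.9145, 71.4353) (30, 70.8247) (30, 91.6983)]
10. shoelace: 213.1052

Area of P6's cell: 213.1052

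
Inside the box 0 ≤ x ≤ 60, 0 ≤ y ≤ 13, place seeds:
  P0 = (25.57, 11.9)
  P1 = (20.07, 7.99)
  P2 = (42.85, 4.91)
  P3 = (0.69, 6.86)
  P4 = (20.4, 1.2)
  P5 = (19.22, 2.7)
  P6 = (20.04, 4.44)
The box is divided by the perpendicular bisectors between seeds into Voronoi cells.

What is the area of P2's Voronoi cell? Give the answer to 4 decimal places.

Area of P2's cell: 343.7592

1. box [0,60]×[0,13]: [(0, 0) (60, 0) (60, 13) (0, 13)]
2. ⊥bis P2·P0 via (34.21,8.405): [(30.8101, 0) (60, 0) (60, 13) (36.0687, 13)]  |A|=345.2878
3. ⊥bis P2·P1 via (31.46,6.45): [(30.8101, 0) (60, 0) (60, 13) (36.0687, 13)]  |A|=345.2878
4. ⊥bis P2·P3 via (21.77,5.885): [(30.8101, 0) (60, 0) (60, 13) (36.0687, 13)]  |A|=345.2878
5. ⊥bis P2·P4 via (31.625,3.055): [(31.7471, 2.3164) (32.1299, 0) (60, 0) (60, 13) (36.0687, 13)]  |A|=343.7592
6. ⊥bis P2·P5 via (31.035,3.805): [(31.7471, 2.3164) (32.1299, 0) (60, 0) (60, 13) (36.0687, 13)]  |A|=343.7592
7. ⊥bis P2·P6 via (31.445,4.675): [(31.7471, 2.3164) (32.1299, 0) (60, 0) (60, 13) (36.0687, 13)]  |A|=343.7592
8. canonical 5-gon: [(31.7471, 2.3164) (32.1299, 0) (60, 0) (60, 13) (36.0687, 13)]
9. shoelace: 343.7592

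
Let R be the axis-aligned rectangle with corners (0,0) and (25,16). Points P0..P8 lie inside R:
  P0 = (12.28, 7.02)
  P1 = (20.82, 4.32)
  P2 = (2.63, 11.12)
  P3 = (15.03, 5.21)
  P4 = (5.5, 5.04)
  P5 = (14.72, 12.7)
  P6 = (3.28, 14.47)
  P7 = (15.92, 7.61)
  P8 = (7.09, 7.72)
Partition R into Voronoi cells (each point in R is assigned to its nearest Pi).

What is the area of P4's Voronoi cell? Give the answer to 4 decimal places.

Area of P4's cell: 64.0407

1. box [0,25]×[0,16]: [(0, 0) (25, 0) (25, 16) (0, 16)]
2. ⊥bis P4·P0 via (8.89,6.03): [(0, 0) (10.651, 0) (5.9784, 16) (0, 16)]  |A|=133.035
3. ⊥bis P4·P1 via (13.16,4.68): [(0, 0) (10.651, 0) (5.9784, 16) (0, 16)]  |A|=133.035
4. ⊥bis P4·P2 via (4.065,8.08): [(0, 6.1612) (0, 0) (10.651, 0) (7.7793, 9.8333)]  |A|=76.3319
5. ⊥bis P4·P3 via (10.265,5.125): [(0, 6.1612) (0, 0) (10.3564, 0) (10.3373, 1.0742) (7.7793, 9.8333)]  |A|=76.1736
6. ⊥bis P4·P5 via (10.11,8.87): [(0, 6.1612) (0, 0) (10.3564, 0) (10.3373, 1.0742) (7.7793, 9.8333)]  |A|=76.1736
7. ⊥bis P4·P6 via (4.39,9.755): [(0, 6.1612) (0, 0) (10.3564, 0) (10.3373, 1.0742) (7.7793, 9.8333)]  |A|=76.1736
8. ⊥bis P4·P7 via (10.71,6.325): [(0, 6.1612) (0, 0) (10.3564, 0) (10.3373, 1.0742) (7.7793, 9.8333)]  |A|=76.1736
9. ⊥bis P4·P8 via (6.295,6.38): [(3.7111, 7.913) (0, 6.1612) (0, 0) (10.3564, 0) (10.3373, 1.0742) (9.3102, 4.5911)]  |A|=64.0407
10. canonical 6-gon: [(3.7111, 7.913) (0, 6.1612) (0, 0) (10.3564, 0) (10.3373, 1.0742) (9.3102, 4.5911)]
11. shoelace: 64.0407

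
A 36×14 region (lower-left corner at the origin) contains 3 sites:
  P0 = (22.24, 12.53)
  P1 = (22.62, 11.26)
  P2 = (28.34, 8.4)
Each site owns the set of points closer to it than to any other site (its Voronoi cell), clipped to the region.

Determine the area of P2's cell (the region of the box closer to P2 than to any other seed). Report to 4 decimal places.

Area of P2's cell: 167.0504

1. box [0,36]×[0,14]: [(0, 0) (36, 0) (36, 14) (0, 14)]
2. ⊥bis P2·P0 via (25.29,10.465): [(18.2047, 0) (36, 0) (36, 14) (27.6834, 14)]  |A|=182.7837
3. ⊥bis P2·P1 via (25.48,9.83): [(27.2307, 13.3314) (20.565, 0) (36, 0) (36, 14) (27.6834, 14)]  |A|=167.0504
4. canonical 5-gon: [(27.2307, 13.3314) (20.565, 0) (36, 0) (36, 14) (27.6834, 14)]
5. shoelace: 167.0504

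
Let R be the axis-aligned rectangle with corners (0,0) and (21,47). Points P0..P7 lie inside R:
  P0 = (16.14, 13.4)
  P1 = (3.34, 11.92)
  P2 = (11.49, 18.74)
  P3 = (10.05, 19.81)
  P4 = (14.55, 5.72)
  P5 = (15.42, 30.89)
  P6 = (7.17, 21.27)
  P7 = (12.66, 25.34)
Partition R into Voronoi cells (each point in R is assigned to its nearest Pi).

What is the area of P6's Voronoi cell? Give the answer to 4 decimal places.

Area of P6's cell: 115.8730

1. box [0,21]×[0,47]: [(0, 0) (21, 0) (21, 47) (0, 47)]
2. ⊥bis P6·P0 via (11.655,17.335): [(0, 4.051) (21, 27.9862) (21, 47) (0, 47)]  |A|=650.6102
3. ⊥bis P6·P1 via (5.255,16.595): [(0, 18.7476) (9.4854, 14.8621) (21, 27.9862) (21, 47) (0, 47)]  |A|=580.9087
4. ⊥bis P6·P2 via (9.33,20.005): [(0, 18.7476) (6.9309, 15.9085) (21, 39.9316) (21, 47) (0, 47)]  |A|=474.0907
5. ⊥bis P6·P3 via (8.61,20.54): [(0, 18.7476) (6.3771, 16.1354) (21, 44.9805) (21, 47) (0, 47)]  |A|=428.928
6. ⊥bis P6·P4 via (10.86,13.495): [(0, 18.7476) (6.3771, 16.1354) (21, 44.9805) (21, 47) (0, 47)]  |A|=428.928
7. ⊥bis P6·P5 via (11.295,26.08): [(0, 35.7665) (0, 18.7476) (6.3771, 16.1354) (11.3811, 26.0062)]  |A|=134.8558
8. ⊥bis P6·P7 via (9.915,23.305): [(1.858, 34.1731) (0, 35.7665) (0, 18.7476) (6.3771, 16.1354) (9.9724, 23.2275)]  |A|=115.873
9. canonical 5-gon: [(1.858, 34.1731) (0, 35.7665) (0, 18.7476) (6.3771, 16.1354) (9.9724, 23.2275)]
10. shoelace: 115.873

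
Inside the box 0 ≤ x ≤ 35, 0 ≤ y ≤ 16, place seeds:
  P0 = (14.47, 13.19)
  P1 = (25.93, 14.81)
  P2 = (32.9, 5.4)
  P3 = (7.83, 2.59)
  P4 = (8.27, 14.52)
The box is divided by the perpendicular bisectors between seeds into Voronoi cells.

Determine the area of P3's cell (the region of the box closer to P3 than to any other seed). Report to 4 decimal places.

1. box [0,35]×[0,16]: [(0, 0) (35, 0) (35, 16) (0, 16)]
2. ⊥bis P3·P0 via (11.15,7.89): [(0, 14.8745) (0, 0) (23.7455, 0)]  |A|=176.6014
3. ⊥bis P3·P1 via (16.88,8.7): [(22.0269, 1.0766) (0, 14.8745) (0, 0) (22.7537, 0)]  |A|=176.0676
4. ⊥bis P3·P2 via (20.365,3.995): [(20.5913, 1.9758) (0, 14.8745) (0, 0) (20.8128, 0)]  |A|=173.7042
5. ⊥bis P3·P4 via (8.05,8.555): [(20.5913, 1.9758) (10.2159, 8.4751) (0, 8.8519) (0, 0) (20.8128, 0)]  |A|=142.9408
6. canonical 5-gon: [(20.5913, 1.9758) (10.2159, 8.4751) (0, 8.8519) (0, 0) (20.8128, 0)]
7. shoelace: 142.9408

Area of P3's cell: 142.9408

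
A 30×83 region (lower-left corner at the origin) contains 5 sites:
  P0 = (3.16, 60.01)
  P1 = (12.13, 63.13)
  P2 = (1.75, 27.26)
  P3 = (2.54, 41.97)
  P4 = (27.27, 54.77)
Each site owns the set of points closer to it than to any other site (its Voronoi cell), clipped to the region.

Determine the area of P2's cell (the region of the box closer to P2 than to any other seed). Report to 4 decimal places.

Area of P2's cell: 993.7634

1. box [0,30]×[0,83]: [(0, 0) (30, 0) (30, 83) (0, 83)]
2. ⊥bis P2·P0 via (2.455,43.635): [(0, 43.7407) (0, 0) (30, 0) (30, 42.4491)]  |A|=1292.8468
3. ⊥bis P2·P1 via (6.94,45.195): [(14.057, 43.1355) (0, 43.7407) (0, 0) (30, 0) (30, 38.5219)]  |A|=1261.5415
4. ⊥bis P2·P3 via (2.145,34.615): [(0, 34.7302) (0, 0) (30, 0) (30, 33.119)]  |A|=1017.7387
5. ⊥bis P2·P4 via (14.51,41.015): [(22.5928, 33.5168) (0, 34.7302) (0, 0) (30, 0) (30, 26.6455)]  |A|=993.7634
6. canonical 5-gon: [(22.5928, 33.5168) (0, 34.7302) (0, 0) (30, 0) (30, 26.6455)]
7. shoelace: 993.7634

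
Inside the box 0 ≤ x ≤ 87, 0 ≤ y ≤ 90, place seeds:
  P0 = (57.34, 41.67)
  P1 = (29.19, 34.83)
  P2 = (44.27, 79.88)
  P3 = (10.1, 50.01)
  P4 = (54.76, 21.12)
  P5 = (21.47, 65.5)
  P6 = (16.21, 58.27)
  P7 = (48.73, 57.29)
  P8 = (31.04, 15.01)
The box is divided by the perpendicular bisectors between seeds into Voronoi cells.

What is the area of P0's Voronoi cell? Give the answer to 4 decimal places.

Area of P0's cell: 1132.6638

1. box [0,87]×[0,90]: [(0, 0) (87, 0) (87, 90) (0, 90)]
2. ⊥bis P0·P1 via (43.265,38.25): [(52.5591, 0) (87, 0) (87, 90) (30.6906, 90)]  |A|=4083.7628
3. ⊥bis P0·P2 via (50.805,60.775): [(38.7904, 56.6653) (52.5591, 0) (87, 0) (87, 73.1558)]  |A|=2739.2069
4. ⊥bis P0·P3 via (33.72,45.84): [(38.7904, 56.6653) (52.5591, 0) (87, 0) (87, 73.1558)]  |A|=2739.2069
5. ⊥bis P0·P4 via (56.05,31.395): [(38.7904, 56.6653) (44.5808, 32.8349) (87, 27.5093) (87, 73.1558)]  |A|=1590.3135
6. ⊥bis P0·P5 via (39.405,53.585): [(42.2339, 57.8432) (39.503, 53.7325) (44.5808, 32.8349) (87, 27.5093) (87, 73.1558)]  |A|=1584.8442
7. ⊥bis P0·P6 via (36.775,49.97): [(42.2339, 57.8432) (39.503, 53.7325) (44.5808, 32.8349) (87, 27.5093) (87, 73.1558)]  |A|=1584.8442
8. ⊥bis P0·P7 via (53.035,49.48): [(42.0126, 43.4043) (44.5808, 32.8349) (87, 27.5093) (87, 68.2021)]  |A|=1132.6638
9. ⊥bis P0·P8 via (44.19,28.34): [(42.0126, 43.4043) (44.5808, 32.8349) (87, 27.5093) (87, 68.2021)]  |A|=1132.6638
10. canonical 4-gon: [(42.0126, 43.4043) (44.5808, 32.8349) (87, 27.5093) (87, 68.2021)]
11. shoelace: 1132.6638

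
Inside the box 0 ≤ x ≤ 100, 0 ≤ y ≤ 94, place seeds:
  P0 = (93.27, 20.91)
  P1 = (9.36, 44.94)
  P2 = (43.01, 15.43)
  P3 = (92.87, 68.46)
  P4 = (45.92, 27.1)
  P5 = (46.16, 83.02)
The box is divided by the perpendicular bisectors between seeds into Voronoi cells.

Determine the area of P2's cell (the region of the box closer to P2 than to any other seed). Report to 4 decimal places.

1. box [0,100]×[0,94]: [(0, 0) (100, 0) (100, 94) (0, 94)]
2. ⊥bis P2·P0 via (68.14,18.17): [(0, 0) (70.1211, 0) (59.872, 94) (0, 94)]  |A|=6109.6783
3. ⊥bis P2·P1 via (26.185,30.185): [(0, 0.3265) (0, 0) (70.1211, 0) (62.3354, 71.407)]  |A|=2513.7451
4. ⊥bis P2·P3 via (67.94,41.945): [(50.7073, 58.1476) (0, 0.3265) (0, 0) (70.1211, 0) (65.2745, 44.4512)]  |A|=2337.5373
5. ⊥bis P2·P4 via (44.465,21.265): [(23.0463, 26.6059) (0, 0.3265) (0, 0) (70.1211, 0) (68.4548, 15.283)]  |A|=1274.1351
6. ⊥bis P2·P5 via (44.585,49.225): [(23.0463, 26.6059) (0, 0.3265) (0, 0) (70.1211, 0) (68.4548, 15.283)]  |A|=1274.1351
7. canonical 5-gon: [(23.0463, 26.6059) (0, 0.3265) (0, 0) (70.1211, 0) (68.4548, 15.283)]
8. shoelace: 1274.1351

Area of P2's cell: 1274.1351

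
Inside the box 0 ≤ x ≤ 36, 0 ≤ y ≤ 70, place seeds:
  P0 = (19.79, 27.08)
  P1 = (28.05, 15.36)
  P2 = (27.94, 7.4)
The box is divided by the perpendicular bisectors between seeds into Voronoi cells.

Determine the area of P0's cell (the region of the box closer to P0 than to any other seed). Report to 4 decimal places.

Area of P0's cell: 1890.8496

1. box [0,36]×[0,70]: [(0, 0) (36, 0) (36, 70) (0, 70)]
2. ⊥bis P0·P1 via (23.92,21.22): [(0, 4.3617) (36, 29.7337) (36, 70) (0, 70)]  |A|=1906.2823
3. ⊥bis P0·P2 via (23.865,17.24): [(0, 7.3569) (10.305, 11.6245) (36, 29.7337) (36, 70) (0, 70)]  |A|=1890.8496
4. canonical 5-gon: [(0, 7.3569) (10.305, 11.6245) (36, 29.7337) (36, 70) (0, 70)]
5. shoelace: 1890.8496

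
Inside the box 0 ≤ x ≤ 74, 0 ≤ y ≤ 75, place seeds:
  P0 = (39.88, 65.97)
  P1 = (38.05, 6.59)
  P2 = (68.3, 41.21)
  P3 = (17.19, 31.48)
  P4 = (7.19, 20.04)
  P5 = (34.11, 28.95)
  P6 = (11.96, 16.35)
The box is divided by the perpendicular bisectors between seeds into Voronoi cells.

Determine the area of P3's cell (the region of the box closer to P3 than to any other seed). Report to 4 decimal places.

1. box [0,74]×[0,75]: [(0, 0) (74, 0) (74, 75) (0, 75)]
2. ⊥bis P3·P0 via (28.535,48.725): [(0, 67.4974) (0, 0) (74, 0) (74, 18.8149)]  |A|=3193.5525
3. ⊥bis P3·P1 via (27.62,19.035): [(47.8692, 36.0056) (0, 67.4974) (0, 0) (4.9076, 0)]  |A|=1703.8721
4. ⊥bis P3·P2 via (42.745,36.345): [(43.5058, 32.3487) (42.0852, 39.8107) (0, 67.4974) (0, 0) (4.9076, 0)]  |A|=1684.9948
5. ⊥bis P3·P4 via (12.19,25.76): [(23.6703, 15.7248) (43.5058, 32.3487) (42.0852, 39.8107) (0, 67.4974) (0, 36.4156)]  |A|=1215.4258
6. ⊥bis P3·P5 via (25.65,30.215): [(23.5049, 15.8693) (28.4282, 48.7952) (0, 67.4974) (0, 36.4156)]  |A|=879.3387
7. ⊥bis P3·P6 via (14.575,23.915): [(14.1212, 24.0719) (24.21, 20.5845) (28.4282, 48.7952) (0, 67.4974) (0, 36.4156)]  |A|=854.3244
8. canonical 5-gon: [(14.1212, 24.0719) (24.21, 20.5845) (28.4282, 48.7952) (0, 67.4974) (0, 36.4156)]
9. shoelace: 854.3244

Area of P3's cell: 854.3244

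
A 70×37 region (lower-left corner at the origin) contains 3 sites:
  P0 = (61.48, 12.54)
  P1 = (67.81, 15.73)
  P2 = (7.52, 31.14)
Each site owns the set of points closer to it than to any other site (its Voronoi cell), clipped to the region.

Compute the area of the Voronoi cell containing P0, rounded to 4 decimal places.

1. box [0,70]×[0,37]: [(0, 0) (70, 0) (70, 37) (0, 37)]
2. ⊥bis P0·P1 via (64.645,14.135): [(0, 0) (70, 0) (70, 3.5089) (53.1222, 37) (0, 37)]  |A|=2307.3722
3. ⊥bis P0·P2 via (34.5,21.84): [(26.9718, 0) (70, 0) (70, 3.5089) (53.1222, 37) (39.7256, 37)]  |A|=1073.4702
4. canonical 5-gon: [(26.9718, 0) (70, 0) (70, 3.5089) (53.1222, 37) (39.7256, 37)]
5. shoelace: 1073.4702

Area of P0's cell: 1073.4702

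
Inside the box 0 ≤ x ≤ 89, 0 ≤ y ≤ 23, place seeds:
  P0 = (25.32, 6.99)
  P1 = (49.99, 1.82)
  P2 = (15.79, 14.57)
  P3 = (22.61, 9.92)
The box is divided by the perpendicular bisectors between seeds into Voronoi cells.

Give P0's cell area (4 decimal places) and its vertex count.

1. box [0,89]×[0,23]: [(0, 0) (89, 0) (89, 23) (0, 23)]
2. ⊥bis P0·P1 via (37.655,4.405): [(0, 0) (36.7319, 0) (41.5519, 23) (0, 23)]  |A|=900.2631
3. ⊥bis P0·P2 via (20.555,10.78): [(11.9808, 0) (36.7319, 0) (41.5519, 23) (30.2746, 23)]  |A|=414.3265
4. ⊥bis P0·P3 via (23.965,8.455): [(14.8236, 0) (36.7319, 0) (41.5519, 23) (39.6908, 23)]  |A|=273.3476
5. canonical 4-gon: [(14.8236, 0) (36.7319, 0) (41.5519, 23) (39.6908, 23)]
6. shoelace: 273.3476

Area of P0's cell: 273.3476 (4 vertices)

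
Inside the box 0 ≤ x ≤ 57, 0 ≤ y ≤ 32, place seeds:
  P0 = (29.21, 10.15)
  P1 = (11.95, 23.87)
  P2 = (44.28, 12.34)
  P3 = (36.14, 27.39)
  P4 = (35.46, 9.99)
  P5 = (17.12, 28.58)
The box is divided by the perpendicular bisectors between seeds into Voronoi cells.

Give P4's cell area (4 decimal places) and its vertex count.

1. box [0,57]×[0,32]: [(0, 0) (57, 0) (57, 32) (0, 32)]
2. ⊥bis P4·P0 via (32.335,10.07): [(32.0772, 0) (57, 0) (57, 32) (32.8964, 32)]  |A|=784.4221
3. ⊥bis P4·P1 via (23.705,16.93): [(32.0772, 0) (57, 0) (57, 32) (32.8964, 32)]  |A|=784.4221
4. ⊥bis P4·P2 via (39.87,11.165): [(32.0772, 0) (42.8448, 0) (34.3187, 32) (32.8964, 32)]  |A|=195.0386
5. ⊥bis P4·P3 via (35.8,18.69): [(32.5589, 18.8167) (32.0772, 0) (42.8448, 0) (37.8868, 18.6084)]  |A|=150.3605
6. ⊥bis P4·P5 via (26.29,19.285): [(32.5589, 18.8167) (32.0772, 0) (42.8448, 0) (37.8868, 18.6084)]  |A|=150.3605
7. canonical 4-gon: [(32.5589, 18.8167) (32.0772, 0) (42.8448, 0) (37.8868, 18.6084)]
8. shoelace: 150.3605

Area of P4's cell: 150.3605 (4 vertices)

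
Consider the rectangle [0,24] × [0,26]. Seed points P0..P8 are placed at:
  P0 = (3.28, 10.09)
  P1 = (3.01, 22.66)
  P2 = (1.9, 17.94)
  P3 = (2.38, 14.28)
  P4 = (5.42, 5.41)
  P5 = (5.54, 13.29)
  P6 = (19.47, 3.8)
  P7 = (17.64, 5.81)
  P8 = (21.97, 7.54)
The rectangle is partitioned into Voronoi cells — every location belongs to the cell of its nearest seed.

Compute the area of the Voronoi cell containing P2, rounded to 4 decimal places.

Area of P2's cell: 25.3208

1. box [0,24]×[0,26]: [(0, 0) (24, 0) (24, 26) (0, 26)]
2. ⊥bis P2·P0 via (2.59,14.015): [(0, 13.5597) (24, 17.7788) (24, 26) (0, 26)]  |A|=247.9382
3. ⊥bis P2·P1 via (2.455,20.3): [(0, 20.8773) (0, 13.5597) (17.806, 16.6899)]  |A|=65.1491
4. ⊥bis P2·P3 via (2.14,16.11): [(13.7804, 17.6366) (0, 20.8773) (0, 15.8293)]  |A|=34.7817
5. ⊥bis P2·P4 via (3.66,11.675): [(13.7804, 17.6366) (0, 20.8773) (0, 15.8293)]  |A|=34.7817
6. ⊥bis P2·P5 via (3.72,15.615): [(4.7976, 16.4585) (8.0301, 18.9889) (0, 20.8773) (0, 15.8293)]  |A|=25.3208
7. ⊥bis P2·P6 via (10.685,10.87): [(4.7976, 16.4585) (8.0301, 18.9889) (0, 20.8773) (0, 15.8293)]  |A|=25.3208
8. ⊥bis P2·P7 via (9.77,11.875): [(4.7976, 16.4585) (8.0301, 18.9889) (0, 20.8773) (0, 15.8293)]  |A|=25.3208
9. ⊥bis P2·P8 via (11.935,12.74): [(4.7976, 16.4585) (8.0301, 18.9889) (0, 20.8773) (0, 15.8293)]  |A|=25.3208
10. canonical 4-gon: [(4.7976, 16.4585) (8.0301, 18.9889) (0, 20.8773) (0, 15.8293)]
11. shoelace: 25.3208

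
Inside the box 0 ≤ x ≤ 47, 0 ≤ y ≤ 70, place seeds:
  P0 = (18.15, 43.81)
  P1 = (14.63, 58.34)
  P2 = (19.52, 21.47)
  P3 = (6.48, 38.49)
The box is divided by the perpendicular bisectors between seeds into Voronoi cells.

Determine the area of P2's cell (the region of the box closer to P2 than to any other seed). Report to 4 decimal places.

1. box [0,47]×[0,70]: [(0, 0) (47, 0) (47, 70) (0, 70)]
2. ⊥bis P2·P0 via (18.835,32.64): [(0, 31.4849) (0, 0) (47, 0) (47, 34.3672)]  |A|=1547.5258
3. ⊥bis P2·P1 via (17.075,39.905): [(0, 31.4849) (0, 0) (47, 0) (47, 34.3672)]  |A|=1547.5258
4. ⊥bis P2·P3 via (13,29.98): [(16.2663, 32.4825) (0, 20.02) (0, 0) (47, 0) (47, 34.3672)]  |A|=1454.2795
5. canonical 5-gon: [(16.2663, 32.4825) (0, 20.02) (0, 0) (47, 0) (47, 34.3672)]
6. shoelace: 1454.2795

Area of P2's cell: 1454.2795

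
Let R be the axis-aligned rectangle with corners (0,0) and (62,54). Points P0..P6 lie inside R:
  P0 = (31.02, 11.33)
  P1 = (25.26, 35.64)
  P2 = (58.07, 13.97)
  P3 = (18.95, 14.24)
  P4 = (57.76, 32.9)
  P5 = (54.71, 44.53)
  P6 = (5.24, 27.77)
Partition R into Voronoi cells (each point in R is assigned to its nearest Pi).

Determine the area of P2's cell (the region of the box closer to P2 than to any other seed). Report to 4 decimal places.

1. box [0,62]×[0,54]: [(0, 0) (62, 0) (62, 54) (0, 54)]
2. ⊥bis P2·P0 via (44.545,12.65): [(45.7796, 0) (62, 0) (62, 54) (40.5094, 54)]  |A|=1018.1979
3. ⊥bis P2·P1 via (41.665,24.805): [(43.1407, 27.0392) (45.7796, 0) (62, 0) (62, 54) (60.9474, 54)]  |A|=742.6855
4. ⊥bis P2·P3 via (38.51,14.105): [(43.1407, 27.0392) (45.7796, 0) (62, 0) (62, 54) (60.9474, 54)]  |A|=742.6855
5. ⊥bis P2·P4 via (57.915,23.435): [(43.5154, 23.1992) (45.7796, 0) (62, 0) (62, 23.5019)]  |A|=405.3613
6. ⊥bis P2·P5 via (56.39,29.25): [(43.5154, 23.1992) (45.7796, 0) (62, 0) (62, 23.5019)]  |A|=405.3613
7. ⊥bis P2·P6 via (31.655,20.87): [(43.5154, 23.1992) (45.7796, 0) (62, 0) (62, 23.5019)]  |A|=405.3613
8. canonical 4-gon: [(43.5154, 23.1992) (45.7796, 0) (62, 0) (62, 23.5019)]
9. shoelace: 405.3613

Area of P2's cell: 405.3613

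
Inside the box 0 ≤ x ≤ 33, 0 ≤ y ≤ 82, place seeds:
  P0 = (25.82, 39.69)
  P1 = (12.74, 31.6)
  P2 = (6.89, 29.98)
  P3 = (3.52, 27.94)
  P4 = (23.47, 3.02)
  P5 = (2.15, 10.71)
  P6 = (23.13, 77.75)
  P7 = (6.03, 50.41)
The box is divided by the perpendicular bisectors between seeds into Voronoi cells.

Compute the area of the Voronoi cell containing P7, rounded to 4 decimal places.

Area of P7's cell: 499.2480

1. box [0,33]×[0,82]: [(0, 0) (33, 0) (33, 82) (0, 82)]
2. ⊥bis P7·P0 via (15.925,45.05): [(0, 15.6511) (33, 76.5719) (33, 82) (0, 82)]  |A|=1184.3206
3. ⊥bis P7·P1 via (9.385,41.005): [(0, 37.6571) (14.7755, 42.9279) (33, 76.5719) (33, 82) (0, 82)]  |A|=1021.7458
4. ⊥bis P7·P2 via (6.46,40.195): [(0, 39.9231) (7.2019, 40.2262) (14.7755, 42.9279) (33, 76.5719) (33, 82) (0, 82)]  |A|=1013.5863
5. ⊥bis P7·P3 via (4.775,39.175): [(0, 39.9231) (7.2019, 40.2262) (14.7755, 42.9279) (33, 76.5719) (33, 82) (0, 82)]  |A|=1013.5863
6. ⊥bis P7·P4 via (14.75,26.715): [(0, 39.9231) (7.2019, 40.2262) (14.7755, 42.9279) (33, 76.5719) (33, 82) (0, 82)]  |A|=1013.5863
7. ⊥bis P7·P5 via (4.09,30.56): [(0, 39.9231) (7.2019, 40.2262) (14.7755, 42.9279) (33, 76.5719) (33, 82) (0, 82)]  |A|=1013.5863
8. ⊥bis P7·P6 via (14.58,64.08): [(0, 73.1992) (0, 39.9231) (7.2019, 40.2262) (14.7755, 42.9279) (23.2843, 58.6358)]  |A|=499.248
9. canonical 5-gon: [(0, 73.1992) (0, 39.9231) (7.2019, 40.2262) (14.7755, 42.9279) (23.2843, 58.6358)]
10. shoelace: 499.248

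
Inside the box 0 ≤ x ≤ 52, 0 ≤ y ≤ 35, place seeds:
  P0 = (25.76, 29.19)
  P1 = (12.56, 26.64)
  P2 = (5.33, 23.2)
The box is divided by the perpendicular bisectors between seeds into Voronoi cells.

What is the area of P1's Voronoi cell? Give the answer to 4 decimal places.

Area of P1's cell: 304.3806

1. box [0,52]×[0,35]: [(0, 0) (52, 0) (52, 35) (0, 35)]
2. ⊥bis P1·P0 via (19.16,27.915): [(0, 0) (24.5527, 0) (17.7913, 35) (0, 35)]  |A|=741.0196
3. ⊥bis P1·P2 via (8.945,24.92): [(20.8018, 0) (24.5527, 0) (17.7913, 35) (4.149, 35)]  |A|=304.3806
4. canonical 4-gon: [(20.8018, 0) (24.5527, 0) (17.7913, 35) (4.149, 35)]
5. shoelace: 304.3806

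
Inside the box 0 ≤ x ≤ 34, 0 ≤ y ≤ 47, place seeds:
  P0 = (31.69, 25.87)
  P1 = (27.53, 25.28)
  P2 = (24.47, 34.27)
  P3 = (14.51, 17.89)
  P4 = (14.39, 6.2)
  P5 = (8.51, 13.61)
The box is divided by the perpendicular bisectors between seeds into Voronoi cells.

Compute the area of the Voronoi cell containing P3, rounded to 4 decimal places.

Area of P3's cell: 290.4552

1. box [0,34]×[0,47]: [(0, 0) (34, 0) (34, 47) (0, 47)]
2. ⊥bis P3·P0 via (23.1,21.88): [(0, 0) (33.2631, 0) (11.4319, 47) (0, 47)]  |A|=1050.3335
3. ⊥bis P3·P1 via (21.02,21.585): [(0, 0) (33.2631, 0) (33.2258, 0.0803) (6.5947, 47) (0, 47)]  |A|=936.8539
4. ⊥bis P3·P2 via (19.49,26.08): [(0, 37.9311) (0, 0) (33.2631, 0) (33.2258, 0.0803) (17.9304, 27.0283)]  |A|=789.6947
5. ⊥bis P3·P4 via (14.45,12.045): [(0, 37.9311) (0, 12.1933) (26.505, 11.9213) (17.9304, 27.0283)]  |A|=429.7844
6. ⊥bis P3·P5 via (11.51,15.75): [(0, 37.9311) (0, 31.8855) (14.1507, 12.0481) (26.505, 11.9213) (17.9304, 27.0283)]  |A|=290.4552
7. canonical 5-gon: [(0, 37.9311) (0, 31.8855) (14.1507, 12.0481) (26.505, 11.9213) (17.9304, 27.0283)]
8. shoelace: 290.4552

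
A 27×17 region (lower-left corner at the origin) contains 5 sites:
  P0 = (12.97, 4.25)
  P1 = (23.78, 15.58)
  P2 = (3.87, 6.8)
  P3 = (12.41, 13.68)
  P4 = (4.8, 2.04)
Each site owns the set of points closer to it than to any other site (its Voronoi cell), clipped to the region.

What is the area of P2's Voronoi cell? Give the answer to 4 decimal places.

1. box [0,27]×[0,17]: [(0, 0) (27, 0) (27, 17) (0, 17)]
2. ⊥bis P2·P0 via (8.42,5.525): [(0, 0) (6.8718, 0) (11.6355, 17) (0, 17)]  |A|=157.3121
3. ⊥bis P2·P1 via (13.825,11.19): [(0, 0) (6.8718, 0) (11.4907, 16.4833) (11.2629, 17) (0, 17)]  |A|=157.2158
4. ⊥bis P2·P3 via (8.14,10.24): [(0, 0) (6.8718, 0) (9.328, 8.7653) (2.694, 17) (0, 17)]  |A|=120.497
5. ⊥bis P2·P4 via (4.335,4.42): [(0, 3.573) (8.329, 5.2003) (9.328, 8.7653) (2.694, 17) (0, 17)]  |A|=87.7492
6. canonical 5-gon: [(0, 3.573) (8.329, 5.2003) (9.328, 8.7653) (2.694, 17) (0, 17)]
7. shoelace: 87.7492

Area of P2's cell: 87.7492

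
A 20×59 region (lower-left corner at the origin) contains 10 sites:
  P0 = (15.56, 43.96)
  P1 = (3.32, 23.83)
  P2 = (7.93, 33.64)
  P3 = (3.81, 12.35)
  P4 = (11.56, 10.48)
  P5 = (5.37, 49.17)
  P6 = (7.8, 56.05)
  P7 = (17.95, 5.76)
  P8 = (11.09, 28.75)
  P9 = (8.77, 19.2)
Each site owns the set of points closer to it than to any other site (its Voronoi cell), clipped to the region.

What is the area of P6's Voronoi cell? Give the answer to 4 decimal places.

Area of P6's cell: 123.8589

1. box [0,20]×[0,59]: [(0, 0) (20, 0) (20, 59) (0, 59)]
2. ⊥bis P6·P0 via (11.68,50.005): [(0, 42.5082) (20, 55.3452) (20, 59) (0, 59)]  |A|=201.4663
3. ⊥bis P6·P1 via (5.56,39.94): [(0, 42.5082) (20, 55.3452) (20, 59) (0, 59)]  |A|=201.4663
4. ⊥bis P6·P2 via (7.865,44.845): [(0, 44.7994) (3.6022, 44.8203) (20, 55.3452) (20, 59) (0, 59)]  |A|=197.3395
5. ⊥bis P6·P3 via (5.805,34.2): [(0, 44.7994) (3.6022, 44.8203) (20, 55.3452) (20, 59) (0, 59)]  |A|=197.3395
6. ⊥bis P6·P4 via (9.68,33.265): [(0, 44.7994) (3.6022, 44.8203) (20, 55.3452) (20, 59) (0, 59)]  |A|=197.3395
7. ⊥bis P6·P5 via (6.585,52.61): [(0, 54.9358) (12.4895, 50.5246) (20, 55.3452) (20, 59) (0, 59)]  |A|=123.8589
8. ⊥bis P6·P7 via (12.875,30.905): [(0, 54.9358) (12.4895, 50.5246) (20, 55.3452) (20, 59) (0, 59)]  |A|=123.8589
9. ⊥bis P6·P8 via (9.445,42.4): [(0, 54.9358) (12.4895, 50.5246) (20, 55.3452) (20, 59) (0, 59)]  |A|=123.8589
10. ⊥bis P6·P9 via (8.285,37.625): [(0, 54.9358) (12.4895, 50.5246) (20, 55.3452) (20, 59) (0, 59)]  |A|=123.8589
11. canonical 5-gon: [(0, 54.9358) (12.4895, 50.5246) (20, 55.3452) (20, 59) (0, 59)]
12. shoelace: 123.8589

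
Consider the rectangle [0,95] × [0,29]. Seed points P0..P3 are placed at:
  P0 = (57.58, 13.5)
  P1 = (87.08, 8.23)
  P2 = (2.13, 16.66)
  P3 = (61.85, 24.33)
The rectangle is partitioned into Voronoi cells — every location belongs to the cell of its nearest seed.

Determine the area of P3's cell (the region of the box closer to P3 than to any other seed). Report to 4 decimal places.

1. box [0,95]×[0,29]: [(0, 0) (95, 0) (95, 29) (0, 29)]
2. ⊥bis P3·P0 via (59.715,18.915): [(95, 5.003) (95, 29) (34.1364, 29)]  |A|=730.2717
3. ⊥bis P3·P1 via (74.465,16.28): [(72.8434, 13.7388) (82.582, 29) (34.1364, 29)]  |A|=369.6688
4. ⊥bis P3·P2 via (31.99,20.495): [(72.8434, 13.7388) (82.582, 29) (34.1364, 29)]  |A|=369.6688
5. canonical 3-gon: [(72.8434, 13.7388) (82.582, 29) (34.1364, 29)]
6. shoelace: 369.6688

Area of P3's cell: 369.6688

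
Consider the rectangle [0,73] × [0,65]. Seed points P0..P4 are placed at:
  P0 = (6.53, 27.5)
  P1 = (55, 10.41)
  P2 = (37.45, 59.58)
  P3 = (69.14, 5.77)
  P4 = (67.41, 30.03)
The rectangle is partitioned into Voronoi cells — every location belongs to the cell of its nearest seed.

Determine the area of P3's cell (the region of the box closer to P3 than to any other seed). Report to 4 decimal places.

Area of P3's cell: 191.0660

1. box [0,73]×[0,65]: [(0, 0) (73, 0) (73, 65) (0, 65)]
2. ⊥bis P3·P0 via (37.835,16.635): [(32.0615, 0) (73, 0) (73, 65) (54.621, 65)]  |A|=1927.8186
3. ⊥bis P3·P1 via (62.07,8.09): [(59.4153, 0) (73, 0) (73, 41.3982)]  |A|=281.1915
4. ⊥bis P3·P2 via (53.295,32.675): [(59.4153, 0) (73, 0) (73, 41.3982)]  |A|=281.1915
5. ⊥bis P3·P4 via (68.275,17.9): [(65.2176, 17.682) (59.4153, 0) (73, 0) (73, 18.2369)]  |A|=191.066
6. canonical 4-gon: [(65.2176, 17.682) (59.4153, 0) (73, 0) (73, 18.2369)]
7. shoelace: 191.066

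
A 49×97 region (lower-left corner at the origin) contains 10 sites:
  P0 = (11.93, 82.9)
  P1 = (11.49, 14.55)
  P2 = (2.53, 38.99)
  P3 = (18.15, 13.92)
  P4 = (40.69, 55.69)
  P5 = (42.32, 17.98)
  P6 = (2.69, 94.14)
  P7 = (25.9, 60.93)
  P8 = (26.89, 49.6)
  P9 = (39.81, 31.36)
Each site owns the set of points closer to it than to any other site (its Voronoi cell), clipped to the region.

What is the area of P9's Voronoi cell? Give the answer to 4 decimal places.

1. box [0,49]×[0,97]: [(0, 0) (49, 0) (49, 97) (0, 97)]
2. ⊥bis P9·P0 via (25.87,57.13): [(0, 43.1359) (0, 0) (49, 0) (49, 69.6419)]  |A|=2763.0568
3. ⊥bis P9·P1 via (25.65,22.955): [(10.3484, 48.7338) (39.2755, 0) (49, 0) (49, 69.6419)]  |A|=1582.8418
4. ⊥bis P9·P2 via (21.17,35.175): [(25.6378, 57.0044) (20.4589, 31.7005) (39.2755, 0) (49, 0) (49, 69.6419)]  |A|=1410.8183
5. ⊥bis P9·P3 via (28.98,22.64): [(25.6378, 57.0044) (20.7073, 32.9144) (47.2091, 0) (49, 0) (49, 69.6419)]  |A|=1264.8949
6. ⊥bis P9·P4 via (40.25,43.525): [(23.0066, 44.1487) (20.7073, 32.9144) (47.2091, 0) (49, 0) (49, 43.2085)]  |A|=787.8049
7. ⊥bis P9·P5 via (41.065,24.67): [(23.0066, 44.1487) (20.7073, 32.9144) (29.1458, 22.434) (49, 26.1586) (49, 43.2085)]  |A|=508.0378
8. ⊥bis P9·P6 via (21.25,62.75): [(23.0066, 44.1487) (20.7073, 32.9144) (29.1458, 22.434) (49, 26.1586) (49, 43.2085)]  |A|=508.0378
9. ⊥bis P9·P7 via (32.855,46.145): [(28.211, 43.9604) (22.4095, 41.2314) (20.7073, 32.9144) (29.1458, 22.434) (49, 26.1586) (49, 43.2085)]  |A|=500.3901
10. ⊥bis P9·P8 via (33.35,40.48): [(37.7752, 43.6145) (21.4199, 32.0295) (29.1458, 22.434) (49, 26.1586) (49, 43.2085)]  |A|=413.1026
11. canonical 5-gon: [(37.7752, 43.6145) (21.4199, 32.0295) (29.1458, 22.434) (49, 26.1586) (49, 43.2085)]
12. shoelace: 413.1026

Area of P9's cell: 413.1026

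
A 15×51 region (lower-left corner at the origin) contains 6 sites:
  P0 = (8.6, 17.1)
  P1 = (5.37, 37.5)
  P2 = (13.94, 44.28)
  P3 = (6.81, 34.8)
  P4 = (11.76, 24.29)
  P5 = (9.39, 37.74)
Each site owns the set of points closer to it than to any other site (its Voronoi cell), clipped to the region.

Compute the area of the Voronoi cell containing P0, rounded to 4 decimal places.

Area of P0's cell: 328.0929

1. box [0,15]×[0,51]: [(0, 0) (15, 0) (15, 51) (0, 51)]
2. ⊥bis P0·P1 via (6.985,27.3): [(0, 26.194) (0, 0) (15, 0) (15, 28.569)]  |A|=410.7231
3. ⊥bis P0·P2 via (11.27,30.69): [(0, 26.194) (0, 0) (15, 0) (15, 28.569)]  |A|=410.7231
4. ⊥bis P0·P3 via (7.705,25.95): [(0, 25.1708) (0, 0) (15, 0) (15, 26.6877)]  |A|=388.939
5. ⊥bis P0·P4 via (10.18,20.695): [(0, 25.1691) (0, 0) (15, 0) (15, 18.5766)]  |A|=328.0929
6. ⊥bis P0·P5 via (8.995,27.42): [(0, 25.1691) (0, 0) (15, 0) (15, 18.5766)]  |A|=328.0929
7. canonical 4-gon: [(0, 25.1691) (0, 0) (15, 0) (15, 18.5766)]
8. shoelace: 328.0929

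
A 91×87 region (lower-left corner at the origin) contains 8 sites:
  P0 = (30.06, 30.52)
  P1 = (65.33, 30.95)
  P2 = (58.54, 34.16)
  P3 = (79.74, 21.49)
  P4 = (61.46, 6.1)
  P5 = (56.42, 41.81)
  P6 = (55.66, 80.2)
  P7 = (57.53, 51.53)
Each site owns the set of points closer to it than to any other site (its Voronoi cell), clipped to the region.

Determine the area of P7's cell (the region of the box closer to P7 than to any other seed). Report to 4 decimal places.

Area of P7's cell: 1088.8648

1. box [0,91]×[0,87]: [(0, 0) (91, 0) (91, 87) (0, 87)]
2. ⊥bis P7·P0 via (43.795,41.025): [(75.1723, 0) (91, 0) (91, 87) (8.6317, 87)]  |A|=4271.523
3. ⊥bis P7·P1 via (61.43,41.24): [(47.6307, 36.0099) (91, 52.4473) (91, 87) (8.6317, 87)]  |A|=2849.2449
4. ⊥bis P7·P2 via (58.035,42.845): [(43.0686, 41.9748) (67.0474, 43.369) (91, 52.4473) (91, 87) (8.6317, 87)]  |A|=2774.5499
5. ⊥bis P7·P3 via (68.635,36.51): [(43.0686, 41.9748) (67.0474, 43.369) (89.3398, 51.8181) (91, 53.0455) (91, 87) (8.6317, 87)]  |A|=2774.0533
6. ⊥bis P7·P4 via (59.495,28.815): [(43.0686, 41.9748) (67.0474, 43.369) (89.3398, 51.8181) (91, 53.0455) (91, 87) (8.6317, 87)]  |A|=2774.0533
7. ⊥bis P7·P5 via (56.975,46.67): [(37.803, 48.8594) (71.4081, 45.0218) (89.3398, 51.8181) (91, 53.0455) (91, 87) (8.6317, 87)]  |A|=2651.7022
8. ⊥bis P7·P6 via (56.595,65.865): [(26.3074, 63.8895) (37.803, 48.8594) (71.4081, 45.0218) (89.3398, 51.8181) (91, 53.0455) (91, 68.1091)]  |A|=1088.8648
9. canonical 6-gon: [(26.3074, 63.8895) (37.803, 48.8594) (71.4081, 45.0218) (89.3398, 51.8181) (91, 53.0455) (91, 68.1091)]
10. shoelace: 1088.8648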